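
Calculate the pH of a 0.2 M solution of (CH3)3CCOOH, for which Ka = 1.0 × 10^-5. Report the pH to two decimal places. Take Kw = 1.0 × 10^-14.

(CH3)3CCOOH ⇌ (CH3)3CCOO- + H+
Ka = [H+]²/(0.2 − [H+]) = 1.0 × 10^-5
Since Ka ≪ C₀, [H+] ≈ √(Ka·C₀) = 1.41 × 10^-3 M.
Check: 0.71% ionized — well under 5%, approximation valid.
pH = −log[H+] = −log(1.41 × 10^-3) = 2.85

pH = 2.85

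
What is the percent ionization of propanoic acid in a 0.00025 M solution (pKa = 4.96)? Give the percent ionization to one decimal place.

18.9%

CH3CH2COOH ⇌ CH3CH2COO- + H+; let x = [H+] at equilibrium.
Ka = 10^(−4.96) = 1.10 × 10^-5
Solve x² + 1.1e-05x − 2.75e-09 = 0 → x = 4.72 × 10^-5 M
% ionization = x/C₀ × 100% = 4.72 × 10^-5/0.00025 × 100% = 18.9%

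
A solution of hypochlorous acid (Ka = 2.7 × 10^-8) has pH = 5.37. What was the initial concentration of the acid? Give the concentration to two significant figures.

[H+] = 10^(-5.37) = 4.27 × 10^-6 M = x
Ka = x²/(C₀ − x) ⇒ C₀ = x + x²/Ka
C₀ = 4.27 × 10^-6 + (4.27 × 10^-6)²/(2.7 × 10^-8) = 6.80 × 10^-4 M

C₀ = 6.8 × 10^-4 M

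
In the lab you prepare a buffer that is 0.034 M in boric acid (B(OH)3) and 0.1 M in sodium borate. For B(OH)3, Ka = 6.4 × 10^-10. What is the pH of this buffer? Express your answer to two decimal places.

pH = 9.66

pKa = −log(6.4 × 10^-10) = 9.194
pH = pKa + log([A⁻]/[HA]) = 9.194 + log(0.1/0.034)
pH = 9.194 + (+0.469) = 9.66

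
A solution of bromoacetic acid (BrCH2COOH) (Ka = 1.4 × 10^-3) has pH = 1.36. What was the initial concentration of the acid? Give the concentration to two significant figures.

C₀ = 1.4 M

[H+] = 10^(-1.36) = 4.37 × 10^-2 M = x
Ka = x²/(C₀ − x) ⇒ C₀ = x + x²/Ka
C₀ = 4.37 × 10^-2 + (4.37 × 10^-2)²/(1.4 × 10^-3) = 1.41 M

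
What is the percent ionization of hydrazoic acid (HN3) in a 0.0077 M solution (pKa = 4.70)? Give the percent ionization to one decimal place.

HN3 ⇌ N3- + H+; let x = [H+] at equilibrium.
Ka = 10^(−4.70) = 2.00 × 10^-5
Solve x² + 2e-05x − 1.54e-07 = 0 → x = 3.83 × 10^-4 M
Fraction ionized = 3.83 × 10^-4 / 0.0077 = 0.0497 → 5.0%

5.0%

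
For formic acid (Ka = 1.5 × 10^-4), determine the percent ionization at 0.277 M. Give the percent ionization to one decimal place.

HCOOH ⇌ HCOO- + H+; let x = [H+] at equilibrium.
x ≈ √(Ka·C₀) = √(1.5 × 10^-4 × 0.277) = 6.45 × 10^-3 M
% ionization = x/C₀ × 100% = 6.45 × 10^-3/0.277 × 100% = 2.3%

2.3%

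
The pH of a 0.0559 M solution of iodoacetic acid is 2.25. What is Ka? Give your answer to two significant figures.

Ka = 6.3 × 10^-4

[H+] = 10^(-2.25) = 5.62 × 10^-3 M
At equilibrium [HA] = 0.0559 − 5.62 × 10^-3 = 5.03 × 10^-2 M
Ka = [H+][A-]/[HA] = (5.62 × 10^-3)² / 5.03 × 10^-2 = 6.3 × 10^-4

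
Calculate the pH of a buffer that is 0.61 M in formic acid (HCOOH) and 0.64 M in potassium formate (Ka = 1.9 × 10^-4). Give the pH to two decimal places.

pKa = −log(1.9 × 10^-4) = 3.721
pH = pKa + log([A⁻]/[HA]) = 3.721 + log(0.64/0.61)
pH = 3.721 + (+0.021) = 3.74

pH = 3.74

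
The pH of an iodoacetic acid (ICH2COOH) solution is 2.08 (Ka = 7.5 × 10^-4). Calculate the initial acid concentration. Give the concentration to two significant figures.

[H+] = 10^(-2.08) = 8.32 × 10^-3 M = x
Ka = x²/(C₀ − x) ⇒ C₀ = x + x²/Ka
C₀ = 8.32 × 10^-3 + (8.32 × 10^-3)²/(7.5 × 10^-4) = 1.01 × 10^-1 M

C₀ = 1.0 × 10^-1 M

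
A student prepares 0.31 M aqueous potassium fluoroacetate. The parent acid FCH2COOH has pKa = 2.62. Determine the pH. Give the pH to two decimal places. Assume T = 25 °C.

pH = 8.06

FCH2COO- is the conjugate base of the weak acid FCH2COOH.
Ka = 10^(−2.62) = 2.40 × 10^-3
Kb = Kw/Ka = 1.0×10^-14 / 2.40 × 10^-3 = 4.17 × 10^-12
Kb = [OH-]²/(0.31 − [OH-]) = 4.17 × 10^-12
Neglecting [OH-] in the denominator: [OH-] = √(4.17 × 10^-12 × 0.31) = 1.14 × 10^-6 M
Check: 0.00037% ionized — well under 5%, approximation valid.
pOH = −log(1.14 × 10^-6) = 5.94; pH = 14.00 − 5.94 = 8.06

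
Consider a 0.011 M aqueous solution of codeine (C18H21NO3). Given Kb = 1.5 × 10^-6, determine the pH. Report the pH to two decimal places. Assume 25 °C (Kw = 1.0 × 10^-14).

C18H21NO3 + H2O ⇌ C18H22NO3+ + OH-
From the ICE table, Kb = x²/(0.011 − x) = 1.5 × 10^-6.
Since Kb ≪ C₀, x ≈ √(Kb·C₀) = 1.28 × 10^-4 M.
(x/C₀ = 1.2% < 5%, so the approximation holds.)
pOH = 3.89, so pH = 14.00 − pOH = 10.11

pH = 10.11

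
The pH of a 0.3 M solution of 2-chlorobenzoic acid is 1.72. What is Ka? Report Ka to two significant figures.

[H+] = 10^(-1.72) = 1.91 × 10^-2 M
At equilibrium [HA] = 0.3 − 1.91 × 10^-2 = 2.81 × 10^-1 M
Ka = [H+][A-]/[HA] = (1.91 × 10^-2)² / 2.81 × 10^-1 = 1.3 × 10^-3

Ka = 1.3 × 10^-3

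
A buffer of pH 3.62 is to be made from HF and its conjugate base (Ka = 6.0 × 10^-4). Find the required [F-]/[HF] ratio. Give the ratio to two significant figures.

pKa = -log(6.0 × 10^-4) = 3.222
pH = pKa + log(r) ⇒ log(r) = 3.62 − 3.222 = +0.398
r = [F-]/[HF] = 10^(+0.398) = 2.5

ratio = 2.5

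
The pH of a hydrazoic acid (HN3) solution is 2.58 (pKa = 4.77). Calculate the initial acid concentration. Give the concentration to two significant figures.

C₀ = 4.1 × 10^-1 M

[H+] = 10^(-2.58) = 2.63 × 10^-3 M = x
Ka = 10^(−4.77) = 1.70 × 10^-5
Ka = x²/(C₀ − x) ⇒ C₀ = x + x²/Ka
C₀ = 2.63 × 10^-3 + (2.63 × 10^-3)²/(1.70 × 10^-5) = 4.10 × 10^-1 M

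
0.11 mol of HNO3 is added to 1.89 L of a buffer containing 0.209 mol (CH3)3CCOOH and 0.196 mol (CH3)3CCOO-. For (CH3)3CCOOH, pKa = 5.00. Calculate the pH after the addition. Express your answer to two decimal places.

pH = 4.43

After neutralization: n((CH3)3CCOOH) = 0.319 mol, n((CH3)3CCOO-) = 0.086 mol.
pH = pKa + log([A⁻]/[HA]) = 5.00 + log(0.086/0.319) = 5.00 -0.569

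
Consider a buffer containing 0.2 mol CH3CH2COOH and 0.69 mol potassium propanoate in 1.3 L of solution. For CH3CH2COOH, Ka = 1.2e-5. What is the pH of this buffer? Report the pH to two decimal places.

pH = 5.46

pKa = −log(1.2 × 10^-5) = 4.921
pH = pKa + log([A⁻]/[HA]) = 4.921 + log(0.69/0.2)
pH = 4.921 + (+0.538) = 5.46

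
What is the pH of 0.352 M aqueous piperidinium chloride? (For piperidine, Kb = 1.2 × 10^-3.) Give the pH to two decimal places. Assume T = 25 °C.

C5H10NH2+ is the conjugate acid of the weak base C5H10NH.
Ka = Kw/Kb = 1.0×10^-14 / 1.2 × 10^-3 = 8.33 × 10^-12
Ka = [H+]²/(0.352 − [H+]) = 8.33 × 10^-12
Assume [H+] ≪ 0.352: [H+] ≈ √(8.33 × 10^-12 × 0.352) = 1.71 × 10^-6 M
pH = −log[H+] = −log(1.71 × 10^-6) = 5.77

pH = 5.77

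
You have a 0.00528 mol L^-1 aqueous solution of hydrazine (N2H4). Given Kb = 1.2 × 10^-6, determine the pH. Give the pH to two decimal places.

pH = 9.90

N2H4 + H2O ⇌ N2H5+ + OH-
From the ICE table, Kb = [OH-]²/(0.00528 − [OH-]) = 1.2 × 10^-6.
Since Kb ≪ C₀, [OH-] ≈ √(Kb·C₀) = 7.96 × 10^-5 M.
pOH = −log(7.96 × 10^-5) = 4.10; pH = 14.00 − 4.10 = 9.90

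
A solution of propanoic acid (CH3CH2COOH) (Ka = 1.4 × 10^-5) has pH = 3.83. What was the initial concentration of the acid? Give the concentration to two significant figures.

C₀ = 1.7 × 10^-3 M

[H+] = 10^(-3.83) = 1.48 × 10^-4 M = x
Ka = x²/(C₀ − x) ⇒ C₀ = x + x²/Ka
C₀ = 1.48 × 10^-4 + (1.48 × 10^-4)²/(1.4 × 10^-5) = 1.71 × 10^-3 M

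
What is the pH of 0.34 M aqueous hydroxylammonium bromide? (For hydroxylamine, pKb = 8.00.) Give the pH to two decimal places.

NH3OH+ is the conjugate acid of the weak base NH2OH.
Kb = 10^(−8.00) = 1.00 × 10^-8
Ka = Kw/Kb = 1.0×10^-14 / 1.00 × 10^-8 = 1.00 × 10^-6
Ka = x²/(0.34 − x) = 1.00 × 10^-6
Assume x ≪ 0.34: x ≈ √(1.00 × 10^-6 × 0.34) = 5.83 × 10^-4 M
(x/C₀ = 0.17% < 5%, so the approximation holds.)
pH = −log(5.83 × 10^-4) = 3.23

pH = 3.23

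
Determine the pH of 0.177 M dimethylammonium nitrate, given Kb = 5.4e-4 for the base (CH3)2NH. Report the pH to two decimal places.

(CH3)2NH2+ is the conjugate acid of the weak base (CH3)2NH.
Ka = Kw/Kb = 1.0×10^-14 / 5.4 × 10^-4 = 1.85 × 10^-11
From the ICE table, Ka = x²/(0.177 − x) = 1.85 × 10^-11.
Assume x ≪ 0.177: x ≈ √(1.85 × 10^-11 × 0.177) = 1.81 × 10^-6 M
pH = −log(1.81 × 10^-6) = 5.74

pH = 5.74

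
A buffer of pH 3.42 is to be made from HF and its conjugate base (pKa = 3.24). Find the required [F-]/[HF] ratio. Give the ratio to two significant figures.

ratio = 1.5

pH = pKa + log(r) ⇒ log(r) = 3.42 − 3.24 = +0.18
r = [F-]/[HF] = 10^(+0.18) = 1.51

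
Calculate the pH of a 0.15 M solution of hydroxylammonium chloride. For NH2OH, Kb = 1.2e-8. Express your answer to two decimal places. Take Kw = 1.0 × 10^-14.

NH3OH+ is the conjugate acid of the weak base NH2OH.
Ka = Kw/Kb = 1.0×10^-14 / 1.2 × 10^-8 = 8.33 × 10^-7
From the ICE table, Ka = [H+]²/(0.15 − [H+]) = 8.33 × 10^-7.
Neglecting [H+] in the denominator: [H+] = √(8.33 × 10^-7 × 0.15) = 3.53 × 10^-4 M
Check: 0.24% ionized — well under 5%, approximation valid.
pH = −log[H+] = −log(3.53 × 10^-4) = 3.45

pH = 3.45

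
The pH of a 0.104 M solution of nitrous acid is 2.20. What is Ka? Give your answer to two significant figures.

[H+] = 10^(-2.20) = 6.31 × 10^-3 M
At equilibrium [HA] = 0.104 − 6.31 × 10^-3 = 9.77 × 10^-2 M
Ka = [H+][A-]/[HA] = (6.31 × 10^-3)² / 9.77 × 10^-2 = 4.1 × 10^-4

Ka = 4.1 × 10^-4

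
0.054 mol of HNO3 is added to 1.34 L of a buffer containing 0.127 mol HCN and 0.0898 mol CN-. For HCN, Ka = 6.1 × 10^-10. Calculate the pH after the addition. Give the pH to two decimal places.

After neutralization: n(HCN) = 0.181 mol, n(CN-) = 0.0358 mol.
pKa = −log(6.1 × 10^-10) = 9.215
pH = pKa + log(n_CN-/n_HCN) = 9.215 + log(0.0358/0.181) = 9.215 + (-0.704)

pH = 8.51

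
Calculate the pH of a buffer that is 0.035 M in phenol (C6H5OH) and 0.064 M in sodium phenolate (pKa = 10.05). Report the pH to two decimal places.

pH = 10.31

Using pH = pKa + log([base]/[acid]) with [base]/[acid] = 0.064/0.035:
pH = 10.05 + (+0.262) = 10.31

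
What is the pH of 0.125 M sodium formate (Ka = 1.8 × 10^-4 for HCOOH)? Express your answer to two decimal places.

pH = 8.42

HCOO- is the conjugate base of the weak acid HCOOH.
Kb = Kw/Ka = 1.0×10^-14 / 1.8 × 10^-4 = 5.56 × 10^-11
Let x = [OH-] at equilibrium. Kb = x²/(0.125 − x).
Since Kb ≪ C₀, x ≈ √(Kb·C₀) = 2.64 × 10^-6 M.
Check: 0.0021% ionized — well under 5%, approximation valid.
pOH = 5.58, so pH = 14.00 − pOH = 8.42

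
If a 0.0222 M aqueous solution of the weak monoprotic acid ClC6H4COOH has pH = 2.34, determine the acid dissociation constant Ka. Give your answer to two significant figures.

Ka = 1.2 × 10^-3

[H+] = 10^(-2.34) = 4.57 × 10^-3 M
At equilibrium [HA] = 0.0222 − 4.57 × 10^-3 = 1.76 × 10^-2 M
Ka = [H+][A-]/[HA] = (4.57 × 10^-3)² / 1.76 × 10^-2 = 1.2 × 10^-3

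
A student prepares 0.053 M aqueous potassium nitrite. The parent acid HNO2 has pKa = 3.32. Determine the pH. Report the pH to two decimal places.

NO2- is the conjugate base of the weak acid HNO2.
Ka = 10^(−3.32) = 4.79 × 10^-4
Kb = Kw/Ka = 1.0×10^-14 / 4.79 × 10^-4 = 2.09 × 10^-11
Kb = x²/(0.053 − x) = 2.09 × 10^-11
Since Kb ≪ C₀, x ≈ √(Kb·C₀) = 1.05 × 10^-6 M.
(x/C₀ = 0.002% < 5%, so the approximation holds.)
pOH = −log(1.05 × 10^-6) = 5.98; pH = 14.00 − 5.98 = 8.02

pH = 8.02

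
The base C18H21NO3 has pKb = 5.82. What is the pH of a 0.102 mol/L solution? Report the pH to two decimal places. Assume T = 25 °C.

pH = 10.59

C18H21NO3 + H2O ⇌ C18H22NO3+ + OH-
Kb = 10^(−5.82) = 1.51 × 10^-6
Let x = [OH-] at equilibrium. Kb = x²/(0.102 − x).
Neglecting x in the denominator: x = √(1.51 × 10^-6 × 0.102) = 3.92 × 10^-4 M
pOH = −log(3.92 × 10^-4) = 3.41; pH = 14.00 − 3.41 = 10.59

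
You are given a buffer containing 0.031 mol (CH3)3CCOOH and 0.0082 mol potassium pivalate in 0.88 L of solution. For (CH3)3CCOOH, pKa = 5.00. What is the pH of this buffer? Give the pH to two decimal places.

Henderson–Hasselbalch: pH = pKa + log([(CH3)3CCOO-]/[(CH3)3CCOOH]) = 5.00 + log(0.0082/0.031)
pH = 5.00 + (-0.578) = 4.42

pH = 4.42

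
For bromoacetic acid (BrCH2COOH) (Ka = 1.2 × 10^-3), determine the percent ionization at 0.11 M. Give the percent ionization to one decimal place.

9.9%

BrCH2COOH ⇌ BrCH2COO- + H+; let x = [H+] at equilibrium.
Ka = x²/(C₀ − x); solving the quadratic gives x = 1.09 × 10^-2 M.
Fraction ionized = 1.09 × 10^-2 / 0.11 = 0.0991 → 9.9%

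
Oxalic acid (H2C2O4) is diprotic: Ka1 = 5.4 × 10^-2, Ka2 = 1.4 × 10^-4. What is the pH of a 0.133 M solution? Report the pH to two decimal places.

Ka1 ≫ Ka2, so treat the first dissociation as the only significant source of H+.
Ka1 = x²/(0.133 − x) = 5.4 × 10^-2
Solving the quadratic: x = (−Ka1 + √(Ka1² + 4·Ka1·C₀))/2 = 6.19 × 10^-2 M
pH = −log(6.19 × 10^-2) = 1.21

pH = 1.21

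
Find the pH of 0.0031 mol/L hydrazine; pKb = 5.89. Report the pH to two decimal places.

N2H4 + H2O ⇌ N2H5+ + OH-
Kb = 10^(−5.89) = 1.29 × 10^-6
From the ICE table, Kb = x²/(0.0031 − x) = 1.29 × 10^-6.
Neglecting x in the denominator: x = √(1.29 × 10^-6 × 0.0031) = 6.32 × 10^-5 M
pOH = 4.20, so pH = 14.00 − pOH = 9.80

pH = 9.80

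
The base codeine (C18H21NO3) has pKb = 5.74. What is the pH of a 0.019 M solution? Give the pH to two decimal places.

C18H21NO3 + H2O ⇌ C18H22NO3+ + OH-
Kb = 10^(−5.74) = 1.82 × 10^-6
Kb = [OH-]²/(0.019 − [OH-]) = 1.82 × 10^-6
Since Kb ≪ C₀, [OH-] ≈ √(Kb·C₀) = 1.86 × 10^-4 M.
([OH-]/C₀ = 0.98% < 5%, so the approximation holds.)
pOH = −log(1.86 × 10^-4) = 3.73; pH = 14.00 − 3.73 = 10.27

pH = 10.27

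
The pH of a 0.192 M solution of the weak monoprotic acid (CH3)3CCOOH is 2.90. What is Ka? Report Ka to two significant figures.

Ka = 8.3 × 10^-6

[H+] = 10^(-2.90) = 1.26 × 10^-3 M
At equilibrium [HA] = 0.192 − 1.26 × 10^-3 = 1.91 × 10^-1 M
Ka = [H+][A-]/[HA] = (1.26 × 10^-3)² / 1.91 × 10^-1 = 8.3 × 10^-6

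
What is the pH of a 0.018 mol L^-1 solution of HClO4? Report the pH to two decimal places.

HClO4 is a strong acid and dissociates completely, so [H+] = 0.018 M.
pH = -log(0.018) = 1.74

pH = 1.74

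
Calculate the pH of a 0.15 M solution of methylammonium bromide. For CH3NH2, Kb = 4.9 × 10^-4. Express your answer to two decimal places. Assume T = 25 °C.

CH3NH3+ is the conjugate acid of the weak base CH3NH2.
Ka = Kw/Kb = 1.0×10^-14 / 4.9 × 10^-4 = 2.04 × 10^-11
From the ICE table, Ka = [H+]²/(0.15 − [H+]) = 2.04 × 10^-11.
Since Ka ≪ C₀, [H+] ≈ √(Ka·C₀) = 1.75 × 10^-6 M.
Check: 0.0012% ionized — well under 5%, approximation valid.
pH = −log[H+] = −log(1.75 × 10^-6) = 5.76

pH = 5.76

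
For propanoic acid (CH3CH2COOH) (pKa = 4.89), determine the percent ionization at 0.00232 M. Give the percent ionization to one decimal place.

7.2%

CH3CH2COOH ⇌ CH3CH2COO- + H+; let x = [H+] at equilibrium.
Ka = 10^(−4.89) = 1.29 × 10^-5
Ka = x²/(C₀ − x); solving the quadratic gives x = 1.67 × 10^-4 M.
% ionization = x/C₀ × 100% = 1.67 × 10^-4/0.00232 × 100% = 7.2%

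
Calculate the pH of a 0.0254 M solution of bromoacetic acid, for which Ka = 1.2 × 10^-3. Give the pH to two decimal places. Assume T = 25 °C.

BrCH2COOH ⇌ BrCH2COO- + H+
Ka = [H+]²/(0.0254 − [H+]) = 1.2 × 10^-3
Here C₀/Ka ≈ 21.2, so the small-[H+] approximation fails. Use the quadratic:
[H+] = (−Ka + √(Ka² + 4·Ka·C₀))/2 = 4.95 × 10^-3 M
pH = −log[H+] = −log(4.95 × 10^-3) = 2.31

pH = 2.31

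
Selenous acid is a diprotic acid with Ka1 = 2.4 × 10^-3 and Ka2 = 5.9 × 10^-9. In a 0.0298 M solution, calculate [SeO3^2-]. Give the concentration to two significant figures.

5.9 × 10^-9 M

First ionization gives [H+] ≈ [HSeO3-] = 7.34 × 10^-3 M.
Second step: Ka2 = [H+][SeO3^2-]/[HSeO3-] ≈ [SeO3^2-] (since [H+] ≈ [HSeO3-]).
So [SeO3^2-] ≈ Ka2.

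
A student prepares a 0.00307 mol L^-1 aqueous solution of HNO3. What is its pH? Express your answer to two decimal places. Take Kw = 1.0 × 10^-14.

pH = 2.51

HNO3 is a strong acid and dissociates completely, so [H+] = 0.00307 M.
pH = -log(0.00307) = 2.51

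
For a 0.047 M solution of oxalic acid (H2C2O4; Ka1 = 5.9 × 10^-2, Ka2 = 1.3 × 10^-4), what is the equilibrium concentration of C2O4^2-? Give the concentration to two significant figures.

First ionization gives [H+] ≈ [HC2O4-] = 3.09 × 10^-2 M.
Second step: Ka2 = [H+][C2O4^2-]/[HC2O4-] ≈ [C2O4^2-] (since [H+] ≈ [HC2O4-]).
So [C2O4^2-] ≈ Ka2.

1.3 × 10^-4 M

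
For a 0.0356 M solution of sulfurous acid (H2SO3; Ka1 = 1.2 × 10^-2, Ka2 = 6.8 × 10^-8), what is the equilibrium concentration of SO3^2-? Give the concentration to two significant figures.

First ionization gives [H+] ≈ [HSO3-] = 1.55 × 10^-2 M.
Second step: Ka2 = [H+][SO3^2-]/[HSO3-] ≈ [SO3^2-] (since [H+] ≈ [HSO3-]).
So [SO3^2-] ≈ Ka2.

6.8 × 10^-8 M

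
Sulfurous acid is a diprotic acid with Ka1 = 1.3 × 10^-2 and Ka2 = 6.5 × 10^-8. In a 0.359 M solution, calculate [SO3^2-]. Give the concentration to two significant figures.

6.5 × 10^-8 M

First ionization gives [H+] ≈ [HSO3-] = 6.21 × 10^-2 M.
Second step: Ka2 = [H+][SO3^2-]/[HSO3-] ≈ [SO3^2-] (since [H+] ≈ [HSO3-]).
So [SO3^2-] ≈ Ka2.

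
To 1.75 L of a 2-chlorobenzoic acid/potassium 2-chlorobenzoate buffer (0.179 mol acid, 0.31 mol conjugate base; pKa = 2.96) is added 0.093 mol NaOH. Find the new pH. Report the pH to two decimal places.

pH = 3.63

After neutralization: n(ClC6H4COOH) = 0.086 mol, n(ClC6H4COO-) = 0.403 mol.
pH = pKa + log([A⁻]/[HA]) = 2.96 + log(0.403/0.086) = 2.96 +0.671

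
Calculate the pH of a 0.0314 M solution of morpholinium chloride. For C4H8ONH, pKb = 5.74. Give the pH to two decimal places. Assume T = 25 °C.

pH = 4.88

C4H8ONH2+ is the conjugate acid of the weak base C4H8ONH.
Kb = 10^(−5.74) = 1.82 × 10^-6
Ka = Kw/Kb = 1.0×10^-14 / 1.82 × 10^-6 = 5.49 × 10^-9
Ka = [H+]²/(0.0314 − [H+]) = 5.49 × 10^-9
Since Ka ≪ C₀, [H+] ≈ √(Ka·C₀) = 1.31 × 10^-5 M.
pH = −log(1.31 × 10^-5) = 4.88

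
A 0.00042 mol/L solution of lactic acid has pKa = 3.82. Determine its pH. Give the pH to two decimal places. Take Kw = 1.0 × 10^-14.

pH = 3.73

CH3CH(OH)COOH ⇌ CH3CH(OH)COO- + H+
Ka = 10^(−3.82) = 1.51 × 10^-4
From the ICE table, Ka = x²/(0.00042 − x) = 1.51 × 10^-4.
Here C₀/Ka ≈ 2.78, so the small-x approximation fails. Use the quadratic:
x = [−0.000151 + √(0.000151² + 2.54e-07)]/2 = 1.87 × 10^-4 M
pH = −log(1.87 × 10^-4) = 3.73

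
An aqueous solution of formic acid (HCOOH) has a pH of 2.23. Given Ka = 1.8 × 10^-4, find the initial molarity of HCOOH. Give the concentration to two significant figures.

C₀ = 2.0 × 10^-1 M

[H+] = 10^(-2.23) = 5.89 × 10^-3 M = x
Ka = x²/(C₀ − x) ⇒ C₀ = x + x²/Ka
C₀ = 5.89 × 10^-3 + (5.89 × 10^-3)²/(1.8 × 10^-4) = 1.99 × 10^-1 M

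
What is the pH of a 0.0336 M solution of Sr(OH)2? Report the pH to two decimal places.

pH = 12.83

Sr(OH)2 is a strong base (each formula unit releases 2 OH-); [OH-] = 0.0672 M.
pOH = -log(0.0672) = 1.17
pH = 14.00 - 1.17 = 12.83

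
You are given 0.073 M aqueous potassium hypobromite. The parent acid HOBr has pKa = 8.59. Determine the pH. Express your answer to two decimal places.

OBr- is the conjugate base of the weak acid HOBr.
Ka = 10^(−8.59) = 2.57 × 10^-9
Kb = Kw/Ka = 1.0×10^-14 / 2.57 × 10^-9 = 3.89 × 10^-6
Let x = [OH-] at equilibrium. Kb = x²/(0.073 − x).
Neglecting x in the denominator: x = √(3.89 × 10^-6 × 0.073) = 5.33 × 10^-4 M
pOH = 3.27, so pH = 14.00 − pOH = 10.73

pH = 10.73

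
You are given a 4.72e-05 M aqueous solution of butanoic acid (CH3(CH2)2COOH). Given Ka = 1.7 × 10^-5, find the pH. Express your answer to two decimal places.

pH = 4.68

CH3(CH2)2COOH ⇌ CH3(CH2)2COO- + H+
From the ICE table, Ka = x²/(4.72e-05 − x) = 1.7 × 10^-5.
The 5% rule fails; solving x² + Ka·x − Ka·C₀ = 0 exactly:
x = (−Ka + √(Ka² + 4·Ka·C₀))/2 = 2.11 × 10^-5 M
pH = −log[H+] = −log(2.11 × 10^-5) = 4.68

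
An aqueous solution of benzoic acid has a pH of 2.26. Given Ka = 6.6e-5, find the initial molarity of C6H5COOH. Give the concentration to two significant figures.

C₀ = 4.6 × 10^-1 M

[H+] = 10^(-2.26) = 5.50 × 10^-3 M = x
Ka = x²/(C₀ − x) ⇒ C₀ = x + x²/Ka
C₀ = 5.50 × 10^-3 + (5.50 × 10^-3)²/(6.6 × 10^-5) = 4.64 × 10^-1 M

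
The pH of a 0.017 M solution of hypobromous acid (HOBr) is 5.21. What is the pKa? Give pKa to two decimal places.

pKa = 8.65

[H+] = 10^(-5.21) = 6.17 × 10^-6 M
At equilibrium [HA] = 0.017 − 6.17 × 10^-6 = 1.70 × 10^-2 M
Ka = [H+][A-]/[HA] = (6.17 × 10^-6)² / 1.70 × 10^-2 = 2.24 × 10^-9
pKa = -log(2.24 × 10^-9) = 8.65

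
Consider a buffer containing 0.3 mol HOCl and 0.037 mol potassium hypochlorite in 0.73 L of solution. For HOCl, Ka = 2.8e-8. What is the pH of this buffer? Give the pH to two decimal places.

pH = 6.64

pKa = −log(2.8 × 10^-8) = 7.553
Using pH = pKa + log([base]/[acid]) with [base]/[acid] = 0.037/0.3:
pH = 7.553 + (-0.909) = 6.64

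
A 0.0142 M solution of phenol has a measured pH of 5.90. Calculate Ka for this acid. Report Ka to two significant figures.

Ka = 1.1 × 10^-10

[H+] = 10^(-5.90) = 1.26 × 10^-6 M
At equilibrium [HA] = 0.0142 − 1.26 × 10^-6 = 1.42 × 10^-2 M
Ka = [H+][A-]/[HA] = (1.26 × 10^-6)² / 1.42 × 10^-2 = 1.1 × 10^-10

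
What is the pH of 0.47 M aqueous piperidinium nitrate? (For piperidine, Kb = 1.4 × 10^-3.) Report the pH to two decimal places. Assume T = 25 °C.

C5H10NH2+ is the conjugate acid of the weak base C5H10NH.
Ka = Kw/Kb = 1.0×10^-14 / 1.4 × 10^-3 = 7.14 × 10^-12
Ka = x²/(0.47 − x) = 7.14 × 10^-12
Assume x ≪ 0.47: x ≈ √(7.14 × 10^-12 × 0.47) = 1.83 × 10^-6 M
pH = −log[H+] = −log(1.83 × 10^-6) = 5.74

pH = 5.74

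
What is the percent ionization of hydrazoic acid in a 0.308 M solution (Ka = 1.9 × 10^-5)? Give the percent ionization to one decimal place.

0.8%

HN3 ⇌ N3- + H+; let x = [H+] at equilibrium.
x ≈ √(Ka·C₀) = √(1.9 × 10^-5 × 0.308) = 2.42 × 10^-3 M
% ionization = x/C₀ × 100% = 2.42 × 10^-3/0.308 × 100% = 0.8%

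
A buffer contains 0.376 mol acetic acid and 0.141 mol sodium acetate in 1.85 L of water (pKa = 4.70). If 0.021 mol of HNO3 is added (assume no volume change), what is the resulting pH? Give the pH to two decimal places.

pH = 4.18

After neutralization: n(CH3COOH) = 0.397 mol, n(CH3COO-) = 0.12 mol.
Henderson–Hasselbalch with mole ratio 0.12/0.397: pH = 4.70 + (-0.520)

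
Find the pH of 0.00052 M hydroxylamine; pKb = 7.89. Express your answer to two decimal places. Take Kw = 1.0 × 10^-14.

NH2OH + H2O ⇌ NH3OH+ + OH-
Kb = 10^(−7.89) = 1.29 × 10^-8
Let x = [OH-] at equilibrium. Kb = x²/(0.00052 − x).
Assume x ≪ 0.00052: x ≈ √(1.29 × 10^-8 × 0.00052) = 2.59 × 10^-6 M
pOH = 5.59, so pH = 14.00 − pOH = 8.41

pH = 8.41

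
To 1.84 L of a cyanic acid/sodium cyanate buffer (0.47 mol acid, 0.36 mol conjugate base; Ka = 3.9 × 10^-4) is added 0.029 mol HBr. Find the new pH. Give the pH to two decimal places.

After neutralization: n(HOCN) = 0.499 mol, n(OCN-) = 0.331 mol.
pKa = −log(3.9 × 10^-4) = 3.409
Henderson–Hasselbalch with mole ratio 0.331/0.499: pH = 3.409 + (-0.178)

pH = 3.23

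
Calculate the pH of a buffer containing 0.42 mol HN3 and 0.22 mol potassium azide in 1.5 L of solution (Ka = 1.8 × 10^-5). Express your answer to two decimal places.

pH = 4.46

pKa = −log(1.8 × 10^-5) = 4.745
pH = pKa + log([A⁻]/[HA]) = 4.745 + log(0.22/0.42)
pH = 4.745 + (-0.281) = 4.46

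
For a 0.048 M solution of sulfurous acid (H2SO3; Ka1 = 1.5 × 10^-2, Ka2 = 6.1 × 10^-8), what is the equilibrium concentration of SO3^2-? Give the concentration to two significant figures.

6.1 × 10^-8 M

First ionization gives [H+] ≈ [HSO3-] = 2.04 × 10^-2 M.
Second step: Ka2 = [H+][SO3^2-]/[HSO3-] ≈ [SO3^2-] (since [H+] ≈ [HSO3-]).
So [SO3^2-] ≈ Ka2.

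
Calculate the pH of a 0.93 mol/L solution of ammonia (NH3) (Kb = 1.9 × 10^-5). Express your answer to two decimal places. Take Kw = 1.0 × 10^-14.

NH3 + H2O ⇌ NH4+ + OH-
Kb = x²/(0.93 − x) = 1.9 × 10^-5
Since Kb ≪ C₀, x ≈ √(Kb·C₀) = 4.20 × 10^-3 M.
pOH = −log(4.20 × 10^-3) = 2.38; pH = 14.00 − 2.38 = 11.62

pH = 11.62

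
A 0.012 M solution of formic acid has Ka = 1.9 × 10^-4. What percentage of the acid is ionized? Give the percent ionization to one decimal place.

HCOOH ⇌ HCOO- + H+; let x = [H+] at equilibrium.
Solve x² + 0.00019x − 2.28e-06 = 0 → x = 1.42 × 10^-3 M
Fraction ionized = 1.42 × 10^-3 / 0.012 = 0.1183 → 11.8%

11.8%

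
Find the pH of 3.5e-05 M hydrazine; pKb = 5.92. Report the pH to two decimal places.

pH = 8.77

N2H4 + H2O ⇌ N2H5+ + OH-
Kb = 10^(−5.92) = 1.20 × 10^-6
Let x = [OH-] at equilibrium. Kb = x²/(3.5e-05 − x).
Here C₀/Kb ≈ 29.2, so the small-x approximation fails. Use the quadratic:
x = (−Kb + √(Kb² + 4·Kb·C₀))/2 = 5.91 × 10^-6 M
pOH = −log(5.91 × 10^-6) = 5.23; pH = 14.00 − 5.23 = 8.77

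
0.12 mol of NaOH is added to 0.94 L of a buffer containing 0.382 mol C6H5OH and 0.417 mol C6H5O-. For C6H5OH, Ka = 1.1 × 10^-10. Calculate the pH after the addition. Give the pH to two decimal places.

pH = 10.27

OH- converts C6H5OH to C6H5O-: C6H5OH → 0.262 mol, C6H5O- → 0.537 mol.
pKa = −log(1.1 × 10^-10) = 9.959
pH = pKa + log(n_C6H5O-/n_C6H5OH) = 9.959 + log(0.537/0.262) = 9.959 + (+0.312)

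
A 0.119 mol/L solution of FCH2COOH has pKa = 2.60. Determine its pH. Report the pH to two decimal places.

FCH2COOH ⇌ FCH2COO- + H+
Ka = 10^(−2.60) = 2.51 × 10^-3
Let x = [H+] at equilibrium. Ka = x²/(0.119 − x).
x is not negligible relative to C₀; solve x² + 0.00251·x − 0.000299 = 0.
x = [−0.00251 + √(0.00251² + 0.00119)]/2 = 1.61 × 10^-2 M
pH = −log[H+] = −log(1.61 × 10^-2) = 1.79

pH = 1.79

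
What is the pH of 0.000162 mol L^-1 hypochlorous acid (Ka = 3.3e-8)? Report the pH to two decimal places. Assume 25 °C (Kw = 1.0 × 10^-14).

HOCl ⇌ OCl- + H+
Ka = x²/(0.000162 − x) = 3.3 × 10^-8
Neglecting x in the denominator: x = √(3.3 × 10^-8 × 0.000162) = 2.31 × 10^-6 M
pH = −log[H+] = −log(2.31 × 10^-6) = 5.64

pH = 5.64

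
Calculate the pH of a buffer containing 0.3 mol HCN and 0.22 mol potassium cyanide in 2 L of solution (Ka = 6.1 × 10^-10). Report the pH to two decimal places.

pH = 9.08

pKa = −log(6.1 × 10^-10) = 9.215
pH = pKa + log([A⁻]/[HA]) = 9.215 + log(0.22/0.3)
pH = 9.215 + (-0.135) = 9.08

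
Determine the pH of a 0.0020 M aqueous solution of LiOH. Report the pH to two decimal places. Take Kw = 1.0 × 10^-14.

LiOH is a strong base; [OH-] = 0.002 M.
pOH = -log(0.002) = 2.70
pH = 14.00 - 2.70 = 11.30

pH = 11.30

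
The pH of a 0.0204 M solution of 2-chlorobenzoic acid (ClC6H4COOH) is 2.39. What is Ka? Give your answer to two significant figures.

[H+] = 10^(-2.39) = 4.07 × 10^-3 M
At equilibrium [HA] = 0.0204 − 4.07 × 10^-3 = 1.63 × 10^-2 M
Ka = [H+][A-]/[HA] = (4.07 × 10^-3)² / 1.63 × 10^-2 = 1.0 × 10^-3

Ka = 1.0 × 10^-3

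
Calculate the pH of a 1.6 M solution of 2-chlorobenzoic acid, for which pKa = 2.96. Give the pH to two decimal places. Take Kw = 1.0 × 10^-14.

pH = 1.38

ClC6H4COOH ⇌ ClC6H4COO- + H+
Ka = 10^(−2.96) = 1.10 × 10^-3
Ka = x²/(1.6 − x) = 1.10 × 10^-3
Assume x ≪ 1.6: x ≈ √(1.10 × 10^-3 × 1.6) = 4.20 × 10^-2 M
pH = −log(4.20 × 10^-2) = 1.38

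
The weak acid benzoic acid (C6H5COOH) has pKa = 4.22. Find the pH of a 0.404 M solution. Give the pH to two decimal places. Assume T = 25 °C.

C6H5COOH ⇌ C6H5COO- + H+
Ka = 10^(−4.22) = 6.03 × 10^-5
Ka = [H+]²/(0.404 − [H+]) = 6.03 × 10^-5
Since Ka ≪ C₀, [H+] ≈ √(Ka·C₀) = 4.94 × 10^-3 M.
Check: 1.2% ionized — well under 5%, approximation valid.
pH = −log(4.94 × 10^-3) = 2.31

pH = 2.31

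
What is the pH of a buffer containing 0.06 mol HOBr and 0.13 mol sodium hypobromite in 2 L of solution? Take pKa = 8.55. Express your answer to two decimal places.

pH = 8.89

pH = pKa + log([A⁻]/[HA]) = 8.55 + log(0.13/0.06)
pH = 8.55 + (+0.336) = 8.89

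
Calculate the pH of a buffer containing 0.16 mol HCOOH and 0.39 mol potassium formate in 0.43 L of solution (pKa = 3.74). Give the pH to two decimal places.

pH = 4.13

pH = pKa + log([A⁻]/[HA]) = 3.74 + log(0.39/0.16)
pH = 3.74 + (+0.387) = 4.13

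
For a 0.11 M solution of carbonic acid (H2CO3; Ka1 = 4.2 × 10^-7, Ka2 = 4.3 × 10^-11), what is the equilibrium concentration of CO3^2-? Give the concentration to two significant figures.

4.3 × 10^-11 M

First ionization gives [H+] ≈ [HCO3-] = 2.15 × 10^-4 M.
Second step: Ka2 = [H+][CO3^2-]/[HCO3-] ≈ [CO3^2-] (since [H+] ≈ [HCO3-]).
So [CO3^2-] ≈ Ka2.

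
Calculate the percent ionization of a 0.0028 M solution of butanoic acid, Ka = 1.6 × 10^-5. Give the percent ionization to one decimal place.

CH3(CH2)2COOH ⇌ CH3(CH2)2COO- + H+; let x = [H+] at equilibrium.
Ka = x²/(C₀ − x); solving the quadratic gives x = 2.04 × 10^-4 M.
% ionization = x/C₀ × 100% = 2.04 × 10^-4/0.0028 × 100% = 7.3%

7.3%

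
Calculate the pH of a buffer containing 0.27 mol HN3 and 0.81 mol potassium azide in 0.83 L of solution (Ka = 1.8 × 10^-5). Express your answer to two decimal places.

pH = 5.22

pKa = −log(1.8 × 10^-5) = 4.745
Henderson–Hasselbalch: pH = pKa + log([N3-]/[HN3]) = 4.745 + log(0.81/0.27)
pH = 4.745 + (+0.477) = 5.22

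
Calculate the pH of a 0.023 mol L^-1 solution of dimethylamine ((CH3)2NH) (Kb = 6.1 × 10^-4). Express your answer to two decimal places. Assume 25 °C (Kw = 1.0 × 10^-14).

pH = 11.54

(CH3)2NH + H2O ⇌ (CH3)2NH2+ + OH-
From the ICE table, Kb = x²/(0.023 − x) = 6.1 × 10^-4.
x is not negligible relative to C₀; solve x² + 0.00061·x − 1.4e-05 = 0.
x = (−Kb + √(Kb² + 4·Kb·C₀))/2 = 3.45 × 10^-3 M
pOH = 2.46, so pH = 14.00 − pOH = 11.54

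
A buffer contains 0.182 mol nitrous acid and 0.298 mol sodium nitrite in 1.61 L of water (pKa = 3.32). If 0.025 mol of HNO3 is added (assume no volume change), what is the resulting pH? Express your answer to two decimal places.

After neutralization: n(HNO2) = 0.207 mol, n(NO2-) = 0.273 mol.
pH = pKa + log([A⁻]/[HA]) = 3.32 + log(0.273/0.207) = 3.32 +0.120

pH = 3.44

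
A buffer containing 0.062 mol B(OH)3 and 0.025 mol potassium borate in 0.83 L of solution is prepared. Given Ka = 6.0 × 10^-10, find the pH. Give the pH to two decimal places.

pKa = −log(6.0 × 10^-10) = 9.222
pH = pKa + log([A⁻]/[HA]) = 9.222 + log(0.025/0.062)
pH = 9.222 + (-0.394) = 8.83

pH = 8.83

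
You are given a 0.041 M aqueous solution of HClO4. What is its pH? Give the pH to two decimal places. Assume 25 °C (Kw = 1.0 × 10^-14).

pH = 1.39

HClO4 is a strong acid and dissociates completely, so [H+] = 0.041 M.
pH = -log(0.041) = 1.39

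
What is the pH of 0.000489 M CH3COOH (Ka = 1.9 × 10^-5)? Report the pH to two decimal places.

pH = 4.06

CH3COOH ⇌ CH3COO- + H+
From the ICE table, Ka = [H+]²/(0.000489 − [H+]) = 1.9 × 10^-5.
[H+] is not negligible relative to C₀; solve [H+]² + 1.9e-05·[H+] − 9.29e-09 = 0.
[H+] = [−1.9e-05 + √(1.9e-05² + 3.72e-08)]/2 = 8.74 × 10^-5 M
pH = −log(8.74 × 10^-5) = 4.06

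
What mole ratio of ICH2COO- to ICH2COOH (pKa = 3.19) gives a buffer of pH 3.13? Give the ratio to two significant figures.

ratio = 0.87

pH = pKa + log(r) ⇒ log(r) = 3.13 − 3.19 = -0.06
r = [ICH2COO-]/[ICH2COOH] = 10^(-0.06) = 0.871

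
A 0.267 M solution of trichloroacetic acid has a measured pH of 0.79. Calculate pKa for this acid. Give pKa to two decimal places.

[H+] = 10^(-0.79) = 1.62 × 10^-1 M
At equilibrium [HA] = 0.267 − 1.62 × 10^-1 = 1.05 × 10^-1 M
Ka = [H+][A-]/[HA] = (1.62 × 10^-1)² / 1.05 × 10^-1 = 2.50 × 10^-1
pKa = -log(2.50 × 10^-1) = 0.60

pKa = 0.60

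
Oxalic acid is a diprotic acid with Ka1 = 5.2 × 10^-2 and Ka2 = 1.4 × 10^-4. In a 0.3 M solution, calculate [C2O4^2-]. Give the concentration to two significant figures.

1.4 × 10^-4 M

First ionization gives [H+] ≈ [HC2O4-] = 1.02 × 10^-1 M.
Second step: Ka2 = [H+][C2O4^2-]/[HC2O4-] ≈ [C2O4^2-] (since [H+] ≈ [HC2O4-]).
So [C2O4^2-] ≈ Ka2.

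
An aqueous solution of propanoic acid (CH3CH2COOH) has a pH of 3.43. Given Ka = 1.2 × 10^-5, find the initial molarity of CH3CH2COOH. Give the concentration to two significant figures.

[H+] = 10^(-3.43) = 3.72 × 10^-4 M = x
Ka = x²/(C₀ − x) ⇒ C₀ = x + x²/Ka
C₀ = 3.72 × 10^-4 + (3.72 × 10^-4)²/(1.2 × 10^-5) = 1.19 × 10^-2 M

C₀ = 1.2 × 10^-2 M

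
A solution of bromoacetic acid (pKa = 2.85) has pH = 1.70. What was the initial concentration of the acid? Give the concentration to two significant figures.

[H+] = 10^(-1.70) = 2.00 × 10^-2 M = x
Ka = 10^(−2.85) = 1.41 × 10^-3
Ka = x²/(C₀ − x) ⇒ C₀ = x + x²/Ka
C₀ = 2.00 × 10^-2 + (2.00 × 10^-2)²/(1.41 × 10^-3) = 3.04 × 10^-1 M

C₀ = 3.0 × 10^-1 M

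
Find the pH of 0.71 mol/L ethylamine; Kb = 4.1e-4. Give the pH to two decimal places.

pH = 12.23

C2H5NH2 + H2O ⇌ C2H5NH3+ + OH-
Kb = [OH-]²/(0.71 − [OH-]) = 4.1 × 10^-4
Assume [OH-] ≪ 0.71: [OH-] ≈ √(4.1 × 10^-4 × 0.71) = 1.71 × 10^-2 M
Check: 2.4% ionized — well under 5%, approximation valid.
pOH = 1.77, so pH = 14.00 − pOH = 12.23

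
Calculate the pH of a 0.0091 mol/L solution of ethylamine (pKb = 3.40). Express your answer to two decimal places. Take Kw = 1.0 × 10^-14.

C2H5NH2 + H2O ⇌ C2H5NH3+ + OH-
Kb = 10^(−3.40) = 3.98 × 10^-4
Let x = [OH-] at equilibrium. Kb = x²/(0.0091 − x).
Here C₀/Kb ≈ 22.9, so the small-x approximation fails. Use the quadratic:
x = (−Kb + √(Kb² + 4·Kb·C₀))/2 = 1.71 × 10^-3 M
pOH = −log(1.71 × 10^-3) = 2.77; pH = 14.00 − 2.77 = 11.23

pH = 11.23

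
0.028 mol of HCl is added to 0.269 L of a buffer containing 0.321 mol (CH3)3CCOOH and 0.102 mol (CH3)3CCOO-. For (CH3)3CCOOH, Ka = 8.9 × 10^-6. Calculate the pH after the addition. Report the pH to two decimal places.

pH = 4.38

Added H+ converts (CH3)3CCOO- to (CH3)3CCOOH: (CH3)3CCOOH → 0.349 mol, (CH3)3CCOO- → 0.074 mol.
pKa = −log(8.9 × 10^-6) = 5.051
pH = pKa + log(n_(CH3)3CCOO-/n_(CH3)3CCOOH) = 5.051 + log(0.074/0.349) = 5.051 + (-0.674)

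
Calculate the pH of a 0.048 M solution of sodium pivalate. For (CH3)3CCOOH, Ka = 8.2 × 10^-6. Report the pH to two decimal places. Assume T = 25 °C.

(CH3)3CCOO- is the conjugate base of the weak acid (CH3)3CCOOH.
Kb = Kw/Ka = 1.0×10^-14 / 8.2 × 10^-6 = 1.22 × 10^-9
Kb = [OH-]²/(0.048 − [OH-]) = 1.22 × 10^-9
Assume [OH-] ≪ 0.048: [OH-] ≈ √(1.22 × 10^-9 × 0.048) = 7.65 × 10^-6 M
pOH = 5.12, so pH = 14.00 − pOH = 8.88

pH = 8.88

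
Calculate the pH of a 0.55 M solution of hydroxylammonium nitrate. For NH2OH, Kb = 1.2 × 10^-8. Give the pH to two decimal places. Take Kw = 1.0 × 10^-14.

NH3OH+ is the conjugate acid of the weak base NH2OH.
Ka = Kw/Kb = 1.0×10^-14 / 1.2 × 10^-8 = 8.33 × 10^-7
Ka = [H+]²/(0.55 − [H+]) = 8.33 × 10^-7
Since Ka ≪ C₀, [H+] ≈ √(Ka·C₀) = 6.77 × 10^-4 M.
([H+]/C₀ = 0.12% < 5%, so the approximation holds.)
pH = −log(6.77 × 10^-4) = 3.17

pH = 3.17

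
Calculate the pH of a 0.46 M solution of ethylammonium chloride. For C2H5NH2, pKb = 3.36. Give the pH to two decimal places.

pH = 5.49

C2H5NH3+ is the conjugate acid of the weak base C2H5NH2.
Kb = 10^(−3.36) = 4.37 × 10^-4
Ka = Kw/Kb = 1.0×10^-14 / 4.37 × 10^-4 = 2.29 × 10^-11
Ka = x²/(0.46 − x) = 2.29 × 10^-11
Since Ka ≪ C₀, x ≈ √(Ka·C₀) = 3.25 × 10^-6 M.
pH = −log[H+] = −log(3.25 × 10^-6) = 5.49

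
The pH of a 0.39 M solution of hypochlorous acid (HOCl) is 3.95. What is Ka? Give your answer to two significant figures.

Ka = 3.2 × 10^-8

[H+] = 10^(-3.95) = 1.12 × 10^-4 M
At equilibrium [HA] = 0.39 − 1.12 × 10^-4 = 3.90 × 10^-1 M
Ka = [H+][A-]/[HA] = (1.12 × 10^-4)² / 3.90 × 10^-1 = 3.2 × 10^-8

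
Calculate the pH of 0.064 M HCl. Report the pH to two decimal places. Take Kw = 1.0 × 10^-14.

pH = 1.19

HCl is a strong acid and dissociates completely, so [H+] = 0.064 M.
pH = -log(0.064) = 1.19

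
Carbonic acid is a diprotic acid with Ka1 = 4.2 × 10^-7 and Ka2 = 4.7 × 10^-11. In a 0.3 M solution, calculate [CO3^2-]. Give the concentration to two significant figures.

First ionization gives [H+] ≈ [HCO3-] = 3.55 × 10^-4 M.
Second step: Ka2 = [H+][CO3^2-]/[HCO3-] ≈ [CO3^2-] (since [H+] ≈ [HCO3-]).
So [CO3^2-] ≈ Ka2.

4.7 × 10^-11 M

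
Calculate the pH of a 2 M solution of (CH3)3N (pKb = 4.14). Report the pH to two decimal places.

pH = 12.08

(CH3)3N + H2O ⇌ (CH3)3NH+ + OH-
Kb = 10^(−4.14) = 7.24 × 10^-5
From the ICE table, Kb = [OH-]²/(2 − [OH-]) = 7.24 × 10^-5.
Assume [OH-] ≪ 2: [OH-] ≈ √(7.24 × 10^-5 × 2) = 1.20 × 10^-2 M
Check: 0.6% ionized — well under 5%, approximation valid.
pOH = −log(1.20 × 10^-2) = 1.92; pH = 14.00 − 1.92 = 12.08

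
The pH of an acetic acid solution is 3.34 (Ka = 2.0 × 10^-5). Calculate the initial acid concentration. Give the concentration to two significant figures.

C₀ = 1.1 × 10^-2 M

[H+] = 10^(-3.34) = 4.57 × 10^-4 M = x
Ka = x²/(C₀ − x) ⇒ C₀ = x + x²/Ka
C₀ = 4.57 × 10^-4 + (4.57 × 10^-4)²/(2.0 × 10^-5) = 1.09 × 10^-2 M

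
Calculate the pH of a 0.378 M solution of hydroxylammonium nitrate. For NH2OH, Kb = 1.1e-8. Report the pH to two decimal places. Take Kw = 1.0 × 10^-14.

NH3OH+ is the conjugate acid of the weak base NH2OH.
Ka = Kw/Kb = 1.0×10^-14 / 1.1 × 10^-8 = 9.09 × 10^-7
From the ICE table, Ka = x²/(0.378 − x) = 9.09 × 10^-7.
Neglecting x in the denominator: x = √(9.09 × 10^-7 × 0.378) = 5.86 × 10^-4 M
Check: 0.16% ionized — well under 5%, approximation valid.
pH = −log[H+] = −log(5.86 × 10^-4) = 3.23

pH = 3.23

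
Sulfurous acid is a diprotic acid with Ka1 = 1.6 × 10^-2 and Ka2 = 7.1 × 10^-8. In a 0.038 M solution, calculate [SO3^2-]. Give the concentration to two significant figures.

First ionization gives [H+] ≈ [HSO3-] = 1.79 × 10^-2 M.
Second step: Ka2 = [H+][SO3^2-]/[HSO3-] ≈ [SO3^2-] (since [H+] ≈ [HSO3-]).
So [SO3^2-] ≈ Ka2.

7.1 × 10^-8 M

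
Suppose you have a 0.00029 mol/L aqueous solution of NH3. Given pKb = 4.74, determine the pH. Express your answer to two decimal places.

NH3 + H2O ⇌ NH4+ + OH-
Kb = 10^(−4.74) = 1.82 × 10^-5
From the ICE table, Kb = x²/(0.00029 − x) = 1.82 × 10^-5.
The 5% rule fails; solving x² + Kb·x − Kb·C₀ = 0 exactly:
x = (−Kb + √(Kb² + 4·Kb·C₀))/2 = 6.41 × 10^-5 M
pOH = 4.19, so pH = 14.00 − pOH = 9.81

pH = 9.81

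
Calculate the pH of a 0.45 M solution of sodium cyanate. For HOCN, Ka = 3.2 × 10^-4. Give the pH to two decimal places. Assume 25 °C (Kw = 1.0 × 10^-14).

pH = 8.57

OCN- is the conjugate base of the weak acid HOCN.
Kb = Kw/Ka = 1.0×10^-14 / 3.2 × 10^-4 = 3.12 × 10^-11
From the ICE table, Kb = x²/(0.45 − x) = 3.12 × 10^-11.
Since Kb ≪ C₀, x ≈ √(Kb·C₀) = 3.75 × 10^-6 M.
pOH = −log(3.75 × 10^-6) = 5.43; pH = 14.00 − 5.43 = 8.57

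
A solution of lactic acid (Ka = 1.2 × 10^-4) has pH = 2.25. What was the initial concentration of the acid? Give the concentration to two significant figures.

[H+] = 10^(-2.25) = 5.62 × 10^-3 M = x
Ka = x²/(C₀ − x) ⇒ C₀ = x + x²/Ka
C₀ = 5.62 × 10^-3 + (5.62 × 10^-3)²/(1.2 × 10^-4) = 2.69 × 10^-1 M

C₀ = 2.7 × 10^-1 M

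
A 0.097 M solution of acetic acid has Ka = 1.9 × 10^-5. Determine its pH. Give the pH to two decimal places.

CH3COOH ⇌ CH3COO- + H+
Ka = x²/(0.097 − x) = 1.9 × 10^-5
Assume x ≪ 0.097: x ≈ √(1.9 × 10^-5 × 0.097) = 1.36 × 10^-3 M
pH = −log[H+] = −log(1.36 × 10^-3) = 2.87

pH = 2.87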